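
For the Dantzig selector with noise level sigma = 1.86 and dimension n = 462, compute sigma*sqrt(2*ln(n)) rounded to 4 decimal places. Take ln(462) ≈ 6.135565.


ln(462) ≈ 6.135565.
2*ln(n) ≈ 12.27113.
sqrt(2*ln(n)) ≈ sqrt(12.27113) ≈ 3.503017.
threshold ≈ 1.86*3.503017 = 6.51561162 ≈ 6.5156.

6.5156


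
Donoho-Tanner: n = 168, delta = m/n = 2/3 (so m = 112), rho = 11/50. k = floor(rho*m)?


m = 2/3*168 = 112.
rho = 11/50.
rho*m = 11/50*112 = 24.64.
k = floor(24.64) = 24.

24


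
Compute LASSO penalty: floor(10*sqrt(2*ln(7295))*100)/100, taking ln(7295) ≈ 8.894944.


ln(7295) ≈ 8.894944.
2*ln(n) ≈ 17.789888.
sqrt(2*ln(n)) ≈ sqrt(17.789888) ≈ 4.217806.
lambda ≈ 10*4.217806 = 42.17806.
floor(lambda*100)/100 = 42.17.

42.17


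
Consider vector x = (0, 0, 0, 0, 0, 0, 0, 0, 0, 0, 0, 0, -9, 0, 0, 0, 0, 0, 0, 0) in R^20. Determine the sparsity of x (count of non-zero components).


Non-zero positions: [12].
Sparsity = 1.

1


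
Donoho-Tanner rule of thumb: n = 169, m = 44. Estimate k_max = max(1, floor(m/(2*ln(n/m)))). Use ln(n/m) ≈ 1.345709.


n/m = 169/44.
ln(n/m) ≈ 1.345709.
2*ln(n/m) ≈ 2.691418.
m/(2*ln(n/m)) ≈ 44/2.691418 ≈ 16.3483.
floor = 16.
k_max = max(1, 16) = 16.

16


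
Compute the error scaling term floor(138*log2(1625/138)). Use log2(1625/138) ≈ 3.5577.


log2(n/k) = log2(1625/138) ≈ 3.5577.
k*log2(n/k) ≈ 138*3.5577 = 490.9626.
floor(490.9626) = 490.

490


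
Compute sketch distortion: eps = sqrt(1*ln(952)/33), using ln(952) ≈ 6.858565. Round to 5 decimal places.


ln(952) ≈ 6.858565.
1*ln(N)/m ≈ 1*6.858565/33 ≈ 0.2078353.
eps = sqrt(0.2078353) ≈ 0.4558896 ≈ 0.45589.

0.45589


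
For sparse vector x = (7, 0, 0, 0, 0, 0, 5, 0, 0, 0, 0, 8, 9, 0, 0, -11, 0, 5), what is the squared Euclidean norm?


Non-zero entries: [(0, 7), (6, 5), (11, 8), (12, 9), (15, -11), (17, 5)]
Squares: [49, 25, 64, 81, 121, 25]
||x||_2^2 = sum = 365.

365


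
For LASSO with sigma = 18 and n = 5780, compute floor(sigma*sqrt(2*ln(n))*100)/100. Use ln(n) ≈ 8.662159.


ln(5780) ≈ 8.662159.
2*ln(n) ≈ 17.324318.
sqrt(2*ln(n)) ≈ sqrt(17.324318) ≈ 4.162249.
lambda ≈ 18*4.162249 = 74.920482.
floor(lambda*100)/100 = 74.92.

74.92


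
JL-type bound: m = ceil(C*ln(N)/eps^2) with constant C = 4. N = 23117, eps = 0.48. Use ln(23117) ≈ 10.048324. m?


ln(23117) ≈ 10.048324.
eps^2 = 0.48^2 = 0.2304.
C*ln(N)/eps^2 ≈ 4*10.048324/0.2304 ≈ 174.4501.
m = ceil(174.4501) = 175.

175


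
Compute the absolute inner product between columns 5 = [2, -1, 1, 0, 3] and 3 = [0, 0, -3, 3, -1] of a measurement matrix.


Inner product: 2*0 + -1*0 + 1*-3 + 0*3 + 3*-1
Products: [0, 0, -3, 0, -3]
Sum = -6.
|dot| = 6.

6


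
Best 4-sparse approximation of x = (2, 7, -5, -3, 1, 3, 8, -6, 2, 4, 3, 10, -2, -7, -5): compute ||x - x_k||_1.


Sorted |x_i| descending: [10, 8, 7, 7, 6, 5, 5, 4, 3, 3, 3, 2, 2, 2, 1]
Keep top 4: [10, 8, 7, 7]
Tail entries: [6, 5, 5, 4, 3, 3, 3, 2, 2, 2, 1]
L1 error = sum of tail = 36.

36


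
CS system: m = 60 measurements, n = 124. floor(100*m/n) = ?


100*m/n = 100*60/124 ≈ 48.3871.
floor = 48.

48


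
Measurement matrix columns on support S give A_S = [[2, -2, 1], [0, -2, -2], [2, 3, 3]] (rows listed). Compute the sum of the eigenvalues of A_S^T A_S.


Sum of eigenvalues of A_S^T A_S = trace(A_S^T A_S) = sum of squared column norms of A_S.
A_S^T A_S diagonal: [8, 17, 14].
trace = 8 + 17 + 14 = 39.

39


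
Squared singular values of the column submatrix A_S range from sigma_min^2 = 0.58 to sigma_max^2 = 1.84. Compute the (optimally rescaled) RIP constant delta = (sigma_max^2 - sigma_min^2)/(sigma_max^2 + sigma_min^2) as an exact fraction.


lambda_max - lambda_min = 1.84 - 0.58 = 1.26.
lambda_max + lambda_min = 1.84 + 0.58 = 2.42.
delta = 1.26/2.42 = 126/242 = 63/121.

63/121


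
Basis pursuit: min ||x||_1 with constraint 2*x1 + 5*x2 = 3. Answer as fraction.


Axis intercepts:
  x1 = 3/2, x2 = 0: L1 = 3/2
  x1 = 0, x2 = 3/5: L1 = 3/5
x* = (0, 3/5)
||x*||_1 = 3/5.

3/5


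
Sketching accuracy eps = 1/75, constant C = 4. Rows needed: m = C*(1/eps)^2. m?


1/eps = 75.
(1/eps)^2 = 5625.
m = 4*5625 = 22500.

22500


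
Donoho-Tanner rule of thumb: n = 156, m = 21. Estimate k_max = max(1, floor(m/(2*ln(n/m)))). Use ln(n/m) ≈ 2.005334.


n/m = 156/21 = 52/7.
ln(n/m) ≈ 2.005334.
2*ln(n/m) ≈ 4.010668.
m/(2*ln(n/m)) ≈ 21/4.010668 ≈ 5.236.
floor = 5.
k_max = max(1, 5) = 5.

5


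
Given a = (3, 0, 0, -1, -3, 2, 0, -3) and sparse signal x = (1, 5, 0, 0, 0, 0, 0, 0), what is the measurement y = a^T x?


Non-zero terms: ['3*1', '0*5']
Products: [3, 0]
y = sum = 3.

3


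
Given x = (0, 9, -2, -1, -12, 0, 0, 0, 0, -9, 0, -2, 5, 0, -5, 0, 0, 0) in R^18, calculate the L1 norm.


Non-zero entries: [(1, 9), (2, -2), (3, -1), (4, -12), (9, -9), (11, -2), (12, 5), (14, -5)]
Absolute values: [9, 2, 1, 12, 9, 2, 5, 5]
||x||_1 = sum = 45.

45


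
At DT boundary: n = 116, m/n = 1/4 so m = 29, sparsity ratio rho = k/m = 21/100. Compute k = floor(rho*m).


m = 1/4*116 = 29.
rho = 21/100.
rho*m = 21/100*29 = 6.09.
k = floor(6.09) = 6.

6


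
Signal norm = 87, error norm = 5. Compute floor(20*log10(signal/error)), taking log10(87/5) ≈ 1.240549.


||x||/||e|| = 87/5.
log10(87/5) ≈ 1.240549.
20*log10(||x||/||e||) ≈ 20*1.240549 = 24.81098.
floor(24.81098) = 24.

24


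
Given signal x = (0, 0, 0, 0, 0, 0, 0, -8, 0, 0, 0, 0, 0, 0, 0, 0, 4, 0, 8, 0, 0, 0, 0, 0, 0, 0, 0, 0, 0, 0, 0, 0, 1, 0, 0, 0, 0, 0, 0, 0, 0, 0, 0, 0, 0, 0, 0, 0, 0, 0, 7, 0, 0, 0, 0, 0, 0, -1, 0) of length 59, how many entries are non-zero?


Non-zero positions: [7, 16, 18, 32, 50, 57].
Sparsity = 6.

6


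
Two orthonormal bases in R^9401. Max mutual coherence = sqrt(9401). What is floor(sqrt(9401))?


96^2 = 9216 <= 9401 < 9409 = 97^2, so 96 <= sqrt(9401) < 97.
floor(sqrt(9401)) = 96.

96


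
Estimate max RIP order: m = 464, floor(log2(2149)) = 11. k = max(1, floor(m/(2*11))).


floor(log2(2149)) = 11.
2*11 = 22.
m/(2*floor(log2(n))) = 464/22 ≈ 21.0909.
floor = 21.
k = max(1, 21) = 21.

21


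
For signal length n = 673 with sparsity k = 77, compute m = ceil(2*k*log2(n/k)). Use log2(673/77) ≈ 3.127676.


log2(n/k) = log2(673/77) ≈ 3.127676.
2*k*log2(n/k) ≈ 2*77*3.127676 = 481.662104.
m = ceil(481.662104) = 482.

482


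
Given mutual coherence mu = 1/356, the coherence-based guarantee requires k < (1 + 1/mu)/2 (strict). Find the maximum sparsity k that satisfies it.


1/mu = 356.
1 + 1/mu = 357.
(1 + 1/mu)/2 = 178.5 is not an integer, so k_max = floor(178.5) = 178.

178


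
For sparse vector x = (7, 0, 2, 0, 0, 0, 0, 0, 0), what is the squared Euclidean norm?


Non-zero entries: [(0, 7), (2, 2)]
Squares: [49, 4]
||x||_2^2 = sum = 53.

53


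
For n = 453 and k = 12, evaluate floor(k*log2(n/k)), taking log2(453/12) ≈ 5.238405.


log2(n/k) = log2(453/12) ≈ 5.238405.
k*log2(n/k) ≈ 12*5.238405 = 62.86086.
floor(62.86086) = 62.

62


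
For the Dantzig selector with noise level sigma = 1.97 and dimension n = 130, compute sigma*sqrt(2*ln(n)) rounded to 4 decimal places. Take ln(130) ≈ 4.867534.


ln(130) ≈ 4.867534.
2*ln(n) ≈ 9.735068.
sqrt(2*ln(n)) ≈ sqrt(9.735068) ≈ 3.120107.
threshold ≈ 1.97*3.120107 = 6.14661079 ≈ 6.1466.

6.1466


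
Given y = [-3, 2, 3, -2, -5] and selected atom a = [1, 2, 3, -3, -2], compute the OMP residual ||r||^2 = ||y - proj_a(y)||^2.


a^T a = 27.
a^T y = 26.
coeff = 26/27 = 26/27.
||r||^2 = 701/27.

701/27


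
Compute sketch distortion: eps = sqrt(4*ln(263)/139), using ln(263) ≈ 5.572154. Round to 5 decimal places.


ln(263) ≈ 5.572154.
4*ln(N)/m ≈ 4*5.572154/139 ≈ 0.16034976.
eps = sqrt(0.16034976) ≈ 0.400437 ≈ 0.40044.

0.40044


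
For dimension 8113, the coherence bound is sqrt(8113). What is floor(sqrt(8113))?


90^2 = 8100 <= 8113 < 8281 = 91^2, so 90 <= sqrt(8113) < 91.
floor(sqrt(8113)) = 90.

90


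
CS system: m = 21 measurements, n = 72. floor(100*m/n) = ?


100*m/n = 100*21/72 ≈ 29.1667.
floor = 29.

29


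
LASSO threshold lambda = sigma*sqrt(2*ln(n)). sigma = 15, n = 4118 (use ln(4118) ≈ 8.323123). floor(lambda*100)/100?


ln(4118) ≈ 8.323123.
2*ln(n) ≈ 16.646246.
sqrt(2*ln(n)) ≈ sqrt(16.646246) ≈ 4.079981.
lambda ≈ 15*4.079981 = 61.199715.
floor(lambda*100)/100 = 61.19.

61.19


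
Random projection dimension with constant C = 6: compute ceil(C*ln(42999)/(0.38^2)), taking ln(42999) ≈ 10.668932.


ln(42999) ≈ 10.668932.
eps^2 = 0.38^2 = 0.1444.
C*ln(N)/eps^2 ≈ 6*10.668932/0.1444 ≈ 443.3074.
m = ceil(443.3074) = 444.

444


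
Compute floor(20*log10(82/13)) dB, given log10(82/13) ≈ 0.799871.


||x||/||e|| = 82/13.
log10(82/13) ≈ 0.799871.
20*log10(||x||/||e||) ≈ 20*0.799871 = 15.99742.
floor(15.99742) = 15.

15


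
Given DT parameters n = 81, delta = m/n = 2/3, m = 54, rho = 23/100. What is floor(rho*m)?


m = 2/3*81 = 54.
rho = 23/100.
rho*m = 23/100*54 = 12.42.
k = floor(12.42) = 12.

12


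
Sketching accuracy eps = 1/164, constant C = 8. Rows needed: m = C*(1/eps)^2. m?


1/eps = 164.
(1/eps)^2 = 26896.
m = 8*26896 = 215168.

215168


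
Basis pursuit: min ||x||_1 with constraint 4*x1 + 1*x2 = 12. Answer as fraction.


Axis intercepts:
  x1 = 3, x2 = 0: L1 = 3
  x1 = 0, x2 = 12: L1 = 12
x* = (3, 0)
||x*||_1 = 3.

3


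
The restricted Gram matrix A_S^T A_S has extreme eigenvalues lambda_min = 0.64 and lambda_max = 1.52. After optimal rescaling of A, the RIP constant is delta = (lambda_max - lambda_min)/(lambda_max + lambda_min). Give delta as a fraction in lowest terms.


lambda_max - lambda_min = 1.52 - 0.64 = 0.88.
lambda_max + lambda_min = 1.52 + 0.64 = 2.16.
delta = 0.88/2.16 = 88/216 = 11/27.

11/27


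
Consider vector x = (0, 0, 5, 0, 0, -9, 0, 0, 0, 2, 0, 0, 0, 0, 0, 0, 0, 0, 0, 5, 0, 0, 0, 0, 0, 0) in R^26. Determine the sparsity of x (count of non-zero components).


Non-zero positions: [2, 5, 9, 19].
Sparsity = 4.

4


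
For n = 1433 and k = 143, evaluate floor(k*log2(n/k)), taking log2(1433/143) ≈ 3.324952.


log2(n/k) = log2(1433/143) ≈ 3.324952.
k*log2(n/k) ≈ 143*3.324952 = 475.468136.
floor(475.468136) = 475.

475


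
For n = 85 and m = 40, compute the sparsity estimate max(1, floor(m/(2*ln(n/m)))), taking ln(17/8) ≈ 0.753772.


n/m = 85/40 = 17/8.
ln(n/m) ≈ 0.753772.
2*ln(n/m) ≈ 1.507544.
m/(2*ln(n/m)) ≈ 40/1.507544 ≈ 26.5332.
floor = 26.
k_max = max(1, 26) = 26.

26


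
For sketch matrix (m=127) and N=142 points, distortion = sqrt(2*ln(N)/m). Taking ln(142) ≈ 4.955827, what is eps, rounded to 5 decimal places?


ln(142) ≈ 4.955827.
2*ln(N)/m ≈ 2*4.955827/127 ≈ 0.07804452.
eps = sqrt(0.07804452) ≈ 0.2793645 ≈ 0.27936.

0.27936


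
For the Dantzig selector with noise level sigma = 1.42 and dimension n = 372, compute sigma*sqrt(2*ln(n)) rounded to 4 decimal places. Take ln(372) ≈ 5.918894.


ln(372) ≈ 5.918894.
2*ln(n) ≈ 11.837788.
sqrt(2*ln(n)) ≈ sqrt(11.837788) ≈ 3.440609.
threshold ≈ 1.42*3.440609 = 4.88566478 ≈ 4.8857.

4.8857


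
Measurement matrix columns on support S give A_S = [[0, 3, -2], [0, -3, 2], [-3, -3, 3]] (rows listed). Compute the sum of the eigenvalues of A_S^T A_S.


Sum of eigenvalues of A_S^T A_S = trace(A_S^T A_S) = sum of squared column norms of A_S.
A_S^T A_S diagonal: [9, 27, 17].
trace = 9 + 27 + 17 = 53.

53


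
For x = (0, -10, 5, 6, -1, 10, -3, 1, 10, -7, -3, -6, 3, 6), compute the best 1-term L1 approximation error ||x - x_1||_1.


Sorted |x_i| descending: [10, 10, 10, 7, 6, 6, 6, 5, 3, 3, 3, 1, 1, 0]
Keep top 1: [10]
Tail entries: [10, 10, 7, 6, 6, 6, 5, 3, 3, 3, 1, 1, 0]
L1 error = sum of tail = 61.

61


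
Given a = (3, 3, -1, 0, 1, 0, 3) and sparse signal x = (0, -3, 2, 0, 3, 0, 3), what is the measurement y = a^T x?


Non-zero terms: ['3*-3', '-1*2', '1*3', '3*3']
Products: [-9, -2, 3, 9]
y = sum = 1.

1


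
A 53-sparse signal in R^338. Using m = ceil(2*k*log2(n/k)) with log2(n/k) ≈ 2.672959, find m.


log2(n/k) = log2(338/53) ≈ 2.672959.
2*k*log2(n/k) ≈ 2*53*2.672959 = 283.333654.
m = ceil(283.333654) = 284.

284


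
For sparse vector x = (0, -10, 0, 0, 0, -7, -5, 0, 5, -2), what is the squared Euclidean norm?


Non-zero entries: [(1, -10), (5, -7), (6, -5), (8, 5), (9, -2)]
Squares: [100, 49, 25, 25, 4]
||x||_2^2 = sum = 203.

203


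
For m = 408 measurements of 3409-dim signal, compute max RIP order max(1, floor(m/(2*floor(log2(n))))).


floor(log2(3409)) = 11.
2*11 = 22.
m/(2*floor(log2(n))) = 408/22 ≈ 18.5455.
floor = 18.
k = max(1, 18) = 18.

18


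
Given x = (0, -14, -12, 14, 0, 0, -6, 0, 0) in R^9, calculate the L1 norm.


Non-zero entries: [(1, -14), (2, -12), (3, 14), (6, -6)]
Absolute values: [14, 12, 14, 6]
||x||_1 = sum = 46.

46


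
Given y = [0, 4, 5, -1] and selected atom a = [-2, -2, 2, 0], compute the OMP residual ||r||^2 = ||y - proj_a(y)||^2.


a^T a = 12.
a^T y = 2.
coeff = 2/12 = 1/6.
||r||^2 = 125/3.

125/3


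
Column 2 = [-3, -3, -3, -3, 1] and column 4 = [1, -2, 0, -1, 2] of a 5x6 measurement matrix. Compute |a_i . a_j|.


Inner product: -3*1 + -3*-2 + -3*0 + -3*-1 + 1*2
Products: [-3, 6, 0, 3, 2]
Sum = 8.
|dot| = 8.

8


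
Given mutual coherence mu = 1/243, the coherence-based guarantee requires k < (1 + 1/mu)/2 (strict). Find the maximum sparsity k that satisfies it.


1/mu = 243.
1 + 1/mu = 244.
(1 + 1/mu)/2 = 122 is an integer and the inequality is strict, so k_max = 122 - 1 = 121.

121


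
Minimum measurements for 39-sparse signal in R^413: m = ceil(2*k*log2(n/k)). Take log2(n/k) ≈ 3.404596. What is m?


log2(n/k) = log2(413/39) ≈ 3.404596.
2*k*log2(n/k) ≈ 2*39*3.404596 = 265.558488.
m = ceil(265.558488) = 266.

266


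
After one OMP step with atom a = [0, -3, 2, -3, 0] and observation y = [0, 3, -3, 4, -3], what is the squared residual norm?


a^T a = 22.
a^T y = -27.
coeff = -27/22 = -27/22.
||r||^2 = 217/22.

217/22


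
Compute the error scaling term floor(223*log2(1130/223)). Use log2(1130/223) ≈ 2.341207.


log2(n/k) = log2(1130/223) ≈ 2.341207.
k*log2(n/k) ≈ 223*2.341207 = 522.089161.
floor(522.089161) = 522.

522


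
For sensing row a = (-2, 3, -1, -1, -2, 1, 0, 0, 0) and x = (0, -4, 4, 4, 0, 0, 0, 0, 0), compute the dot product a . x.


Non-zero terms: ['3*-4', '-1*4', '-1*4']
Products: [-12, -4, -4]
y = sum = -20.

-20


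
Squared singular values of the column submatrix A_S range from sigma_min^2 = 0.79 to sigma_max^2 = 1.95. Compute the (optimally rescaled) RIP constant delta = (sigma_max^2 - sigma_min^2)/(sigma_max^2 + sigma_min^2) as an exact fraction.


lambda_max - lambda_min = 1.95 - 0.79 = 1.16.
lambda_max + lambda_min = 1.95 + 0.79 = 2.74.
delta = 1.16/2.74 = 116/274 = 58/137.

58/137


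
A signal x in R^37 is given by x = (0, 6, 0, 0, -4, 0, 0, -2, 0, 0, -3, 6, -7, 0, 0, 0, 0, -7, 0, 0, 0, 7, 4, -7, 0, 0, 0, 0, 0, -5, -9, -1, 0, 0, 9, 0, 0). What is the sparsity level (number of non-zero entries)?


Non-zero positions: [1, 4, 7, 10, 11, 12, 17, 21, 22, 23, 29, 30, 31, 34].
Sparsity = 14.

14


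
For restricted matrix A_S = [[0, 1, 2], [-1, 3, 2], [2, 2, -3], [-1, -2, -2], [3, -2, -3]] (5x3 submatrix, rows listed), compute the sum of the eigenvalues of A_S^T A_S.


Sum of eigenvalues of A_S^T A_S = trace(A_S^T A_S) = sum of squared column norms of A_S.
A_S^T A_S diagonal: [15, 22, 30].
trace = 15 + 22 + 30 = 67.

67


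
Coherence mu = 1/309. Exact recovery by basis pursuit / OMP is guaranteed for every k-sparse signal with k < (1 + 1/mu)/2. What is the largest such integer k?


1/mu = 309.
1 + 1/mu = 310.
(1 + 1/mu)/2 = 155 is an integer and the inequality is strict, so k_max = 155 - 1 = 154.

154


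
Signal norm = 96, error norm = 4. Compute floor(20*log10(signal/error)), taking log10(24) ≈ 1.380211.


||x||/||e|| = 96/4 = 24.
log10(24) ≈ 1.380211.
20*log10(||x||/||e||) ≈ 20*1.380211 = 27.60422.
floor(27.60422) = 27.

27


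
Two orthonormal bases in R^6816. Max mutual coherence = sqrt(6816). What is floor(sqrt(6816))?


82^2 = 6724 <= 6816 < 6889 = 83^2, so 82 <= sqrt(6816) < 83.
floor(sqrt(6816)) = 82.

82


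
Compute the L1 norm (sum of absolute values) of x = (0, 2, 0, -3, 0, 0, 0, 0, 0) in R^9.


Non-zero entries: [(1, 2), (3, -3)]
Absolute values: [2, 3]
||x||_1 = sum = 5.

5


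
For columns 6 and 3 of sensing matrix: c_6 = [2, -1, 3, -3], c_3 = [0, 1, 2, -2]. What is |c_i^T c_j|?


Inner product: 2*0 + -1*1 + 3*2 + -3*-2
Products: [0, -1, 6, 6]
Sum = 11.
|dot| = 11.

11


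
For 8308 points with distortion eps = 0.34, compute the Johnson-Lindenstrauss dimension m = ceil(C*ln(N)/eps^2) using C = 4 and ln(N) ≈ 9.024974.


ln(8308) ≈ 9.024974.
eps^2 = 0.34^2 = 0.1156.
C*ln(N)/eps^2 ≈ 4*9.024974/0.1156 ≈ 312.2828.
m = ceil(312.2828) = 313.

313


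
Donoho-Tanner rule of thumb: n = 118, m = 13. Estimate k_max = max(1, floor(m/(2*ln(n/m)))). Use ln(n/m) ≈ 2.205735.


n/m = 118/13.
ln(n/m) ≈ 2.205735.
2*ln(n/m) ≈ 4.41147.
m/(2*ln(n/m)) ≈ 13/4.41147 ≈ 2.9469.
floor = 2.
k_max = max(1, 2) = 2.

2


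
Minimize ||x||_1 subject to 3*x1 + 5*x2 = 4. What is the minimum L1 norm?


Axis intercepts:
  x1 = 4/3, x2 = 0: L1 = 4/3
  x1 = 0, x2 = 4/5: L1 = 4/5
x* = (0, 4/5)
||x*||_1 = 4/5.

4/5


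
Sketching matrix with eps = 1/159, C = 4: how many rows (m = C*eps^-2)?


1/eps = 159.
(1/eps)^2 = 25281.
m = 4*25281 = 101124.

101124


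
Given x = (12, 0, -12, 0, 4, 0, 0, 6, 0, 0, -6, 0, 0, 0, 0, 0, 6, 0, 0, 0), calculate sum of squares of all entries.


Non-zero entries: [(0, 12), (2, -12), (4, 4), (7, 6), (10, -6), (16, 6)]
Squares: [144, 144, 16, 36, 36, 36]
||x||_2^2 = sum = 412.

412


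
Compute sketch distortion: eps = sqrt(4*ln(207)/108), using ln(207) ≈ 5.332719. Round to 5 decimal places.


ln(207) ≈ 5.332719.
4*ln(N)/m ≈ 4*5.332719/108 ≈ 0.19750811.
eps = sqrt(0.19750811) ≈ 0.4444188 ≈ 0.44442.

0.44442


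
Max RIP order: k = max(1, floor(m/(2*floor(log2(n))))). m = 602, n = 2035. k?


floor(log2(2035)) = 10.
2*10 = 20.
m/(2*floor(log2(n))) = 602/20 ≈ 30.1.
floor = 30.
k = max(1, 30) = 30.

30


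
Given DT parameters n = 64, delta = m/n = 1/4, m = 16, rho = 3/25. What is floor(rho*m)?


m = 1/4*64 = 16.
rho = 3/25.
rho*m = 3/25*16 = 1.92.
k = floor(1.92) = 1.

1


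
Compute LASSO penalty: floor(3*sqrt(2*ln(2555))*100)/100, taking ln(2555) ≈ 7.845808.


ln(2555) ≈ 7.845808.
2*ln(n) ≈ 15.691616.
sqrt(2*ln(n)) ≈ sqrt(15.691616) ≈ 3.961264.
lambda ≈ 3*3.961264 = 11.883792.
floor(lambda*100)/100 = 11.88.

11.88


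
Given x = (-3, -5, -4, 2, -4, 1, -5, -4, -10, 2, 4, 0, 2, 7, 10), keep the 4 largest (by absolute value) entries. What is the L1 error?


Sorted |x_i| descending: [10, 10, 7, 5, 5, 4, 4, 4, 4, 3, 2, 2, 2, 1, 0]
Keep top 4: [10, 10, 7, 5]
Tail entries: [5, 4, 4, 4, 4, 3, 2, 2, 2, 1, 0]
L1 error = sum of tail = 31.

31


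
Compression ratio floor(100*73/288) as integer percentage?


100*m/n = 100*73/288 ≈ 25.3472.
floor = 25.

25


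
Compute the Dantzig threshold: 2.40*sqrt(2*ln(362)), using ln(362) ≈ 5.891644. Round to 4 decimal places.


ln(362) ≈ 5.891644.
2*ln(n) ≈ 11.783288.
sqrt(2*ln(n)) ≈ sqrt(11.783288) ≈ 3.432679.
threshold ≈ 2.40*3.432679 = 8.2384296 ≈ 8.2384.

8.2384


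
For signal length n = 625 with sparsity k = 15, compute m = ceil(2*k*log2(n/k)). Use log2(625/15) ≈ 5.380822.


log2(n/k) = log2(625/15) ≈ 5.380822.
2*k*log2(n/k) ≈ 2*15*5.380822 = 161.42466.
m = ceil(161.42466) = 162.

162


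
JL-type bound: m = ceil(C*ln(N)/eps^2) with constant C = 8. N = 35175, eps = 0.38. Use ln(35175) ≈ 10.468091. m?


ln(35175) ≈ 10.468091.
eps^2 = 0.38^2 = 0.1444.
C*ln(N)/eps^2 ≈ 8*10.468091/0.1444 ≈ 579.9496.
m = ceil(579.9496) = 580.

580


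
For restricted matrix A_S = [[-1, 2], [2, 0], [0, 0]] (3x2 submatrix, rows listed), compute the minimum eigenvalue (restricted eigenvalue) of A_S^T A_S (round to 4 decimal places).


A_S^T A_S = [[5, -2], [-2, 4]].
trace = 9.
det = 16.
disc = trace^2 - 4*det = 81 - 4*16 = 17.
sqrt(17) ≈ 4.123106.
lam_min = (9 - sqrt(17))/2 ≈ (9 - 4.123106)/2 = 2.438447 ≈ 2.4384.

2.4384


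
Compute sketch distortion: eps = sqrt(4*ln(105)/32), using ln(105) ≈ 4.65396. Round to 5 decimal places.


ln(105) ≈ 4.65396.
4*ln(N)/m ≈ 4*4.65396/32 ≈ 0.581745.
eps = sqrt(0.581745) ≈ 0.7627221 ≈ 0.76272.

0.76272


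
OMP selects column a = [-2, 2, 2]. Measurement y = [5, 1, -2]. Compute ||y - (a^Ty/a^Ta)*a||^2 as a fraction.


a^T a = 12.
a^T y = -12.
coeff = -12/12 = -1.
||r||^2 = 18.

18


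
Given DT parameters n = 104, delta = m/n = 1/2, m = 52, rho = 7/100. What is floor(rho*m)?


m = 1/2*104 = 52.
rho = 7/100.
rho*m = 7/100*52 = 3.64.
k = floor(3.64) = 3.

3


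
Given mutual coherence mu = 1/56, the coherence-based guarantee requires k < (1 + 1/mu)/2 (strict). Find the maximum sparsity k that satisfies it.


1/mu = 56.
1 + 1/mu = 57.
(1 + 1/mu)/2 = 28.5 is not an integer, so k_max = floor(28.5) = 28.

28


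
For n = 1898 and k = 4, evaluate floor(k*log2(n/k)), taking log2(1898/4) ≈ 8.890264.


log2(n/k) = log2(1898/4) ≈ 8.890264.
k*log2(n/k) ≈ 4*8.890264 = 35.561056.
floor(35.561056) = 35.

35


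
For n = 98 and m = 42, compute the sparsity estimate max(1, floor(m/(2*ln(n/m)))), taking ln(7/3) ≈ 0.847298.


n/m = 98/42 = 7/3.
ln(n/m) ≈ 0.847298.
2*ln(n/m) ≈ 1.694596.
m/(2*ln(n/m)) ≈ 42/1.694596 ≈ 24.7847.
floor = 24.
k_max = max(1, 24) = 24.

24


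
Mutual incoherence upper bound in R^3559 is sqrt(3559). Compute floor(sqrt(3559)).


59^2 = 3481 <= 3559 < 3600 = 60^2, so 59 <= sqrt(3559) < 60.
floor(sqrt(3559)) = 59.

59


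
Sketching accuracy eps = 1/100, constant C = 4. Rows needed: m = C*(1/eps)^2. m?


1/eps = 100.
(1/eps)^2 = 10000.
m = 4*10000 = 40000.

40000


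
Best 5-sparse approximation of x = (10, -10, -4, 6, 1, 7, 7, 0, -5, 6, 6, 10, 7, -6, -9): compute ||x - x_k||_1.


Sorted |x_i| descending: [10, 10, 10, 9, 7, 7, 7, 6, 6, 6, 6, 5, 4, 1, 0]
Keep top 5: [10, 10, 10, 9, 7]
Tail entries: [7, 7, 6, 6, 6, 6, 5, 4, 1, 0]
L1 error = sum of tail = 48.

48


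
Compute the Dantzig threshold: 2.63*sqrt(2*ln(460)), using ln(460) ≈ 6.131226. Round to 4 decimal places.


ln(460) ≈ 6.131226.
2*ln(n) ≈ 12.262452.
sqrt(2*ln(n)) ≈ sqrt(12.262452) ≈ 3.501778.
threshold ≈ 2.63*3.501778 = 9.20967614 ≈ 9.2097.

9.2097


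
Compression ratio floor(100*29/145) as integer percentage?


100*m/n = 100*29/145 ≈ 20.0.
floor = 20.

20


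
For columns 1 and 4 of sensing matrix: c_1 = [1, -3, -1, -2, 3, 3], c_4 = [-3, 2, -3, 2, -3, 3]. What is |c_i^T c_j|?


Inner product: 1*-3 + -3*2 + -1*-3 + -2*2 + 3*-3 + 3*3
Products: [-3, -6, 3, -4, -9, 9]
Sum = -10.
|dot| = 10.

10


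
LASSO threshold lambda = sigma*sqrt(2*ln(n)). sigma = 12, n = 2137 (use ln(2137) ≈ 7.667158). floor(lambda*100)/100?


ln(2137) ≈ 7.667158.
2*ln(n) ≈ 15.334316.
sqrt(2*ln(n)) ≈ sqrt(15.334316) ≈ 3.915906.
lambda ≈ 12*3.915906 = 46.990872.
floor(lambda*100)/100 = 46.99.

46.99


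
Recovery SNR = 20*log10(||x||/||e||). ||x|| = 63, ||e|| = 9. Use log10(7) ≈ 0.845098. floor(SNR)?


||x||/||e|| = 63/9 = 7.
log10(7) ≈ 0.845098.
20*log10(||x||/||e||) ≈ 20*0.845098 = 16.90196.
floor(16.90196) = 16.

16


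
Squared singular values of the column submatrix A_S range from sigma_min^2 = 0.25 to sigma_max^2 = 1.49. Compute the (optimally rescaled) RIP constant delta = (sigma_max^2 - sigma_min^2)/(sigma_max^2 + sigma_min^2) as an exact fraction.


lambda_max - lambda_min = 1.49 - 0.25 = 1.24.
lambda_max + lambda_min = 1.49 + 0.25 = 1.74.
delta = 1.24/1.74 = 124/174 = 62/87.

62/87


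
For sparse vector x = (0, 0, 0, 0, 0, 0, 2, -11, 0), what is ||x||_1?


Non-zero entries: [(6, 2), (7, -11)]
Absolute values: [2, 11]
||x||_1 = sum = 13.

13


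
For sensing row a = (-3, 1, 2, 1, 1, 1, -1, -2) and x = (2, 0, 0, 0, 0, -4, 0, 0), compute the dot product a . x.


Non-zero terms: ['-3*2', '1*-4']
Products: [-6, -4]
y = sum = -10.

-10


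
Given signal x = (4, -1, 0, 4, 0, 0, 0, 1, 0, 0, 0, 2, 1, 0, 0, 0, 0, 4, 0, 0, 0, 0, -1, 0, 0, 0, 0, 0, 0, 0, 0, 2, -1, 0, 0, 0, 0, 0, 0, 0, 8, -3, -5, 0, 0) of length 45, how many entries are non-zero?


Non-zero positions: [0, 1, 3, 7, 11, 12, 17, 22, 31, 32, 40, 41, 42].
Sparsity = 13.

13


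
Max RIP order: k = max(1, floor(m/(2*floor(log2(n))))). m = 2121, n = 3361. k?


floor(log2(3361)) = 11.
2*11 = 22.
m/(2*floor(log2(n))) = 2121/22 ≈ 96.4091.
floor = 96.
k = max(1, 96) = 96.

96


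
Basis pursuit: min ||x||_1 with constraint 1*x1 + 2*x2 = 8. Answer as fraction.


Axis intercepts:
  x1 = 8, x2 = 0: L1 = 8
  x1 = 0, x2 = 4: L1 = 4
x* = (0, 4)
||x*||_1 = 4.

4


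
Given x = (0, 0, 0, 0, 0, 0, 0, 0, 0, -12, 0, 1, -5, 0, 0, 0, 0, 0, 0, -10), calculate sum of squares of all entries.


Non-zero entries: [(9, -12), (11, 1), (12, -5), (19, -10)]
Squares: [144, 1, 25, 100]
||x||_2^2 = sum = 270.

270


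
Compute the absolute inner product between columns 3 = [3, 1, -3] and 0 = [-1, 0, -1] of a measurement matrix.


Inner product: 3*-1 + 1*0 + -3*-1
Products: [-3, 0, 3]
Sum = 0.
|dot| = 0.

0


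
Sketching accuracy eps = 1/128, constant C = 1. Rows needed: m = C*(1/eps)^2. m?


1/eps = 128.
(1/eps)^2 = 16384.
m = 1*16384 = 16384.

16384


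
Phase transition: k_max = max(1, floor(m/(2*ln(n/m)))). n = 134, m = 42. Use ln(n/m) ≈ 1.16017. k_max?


n/m = 134/42 = 67/21.
ln(n/m) ≈ 1.16017.
2*ln(n/m) ≈ 2.32034.
m/(2*ln(n/m)) ≈ 42/2.32034 ≈ 18.1008.
floor = 18.
k_max = max(1, 18) = 18.

18


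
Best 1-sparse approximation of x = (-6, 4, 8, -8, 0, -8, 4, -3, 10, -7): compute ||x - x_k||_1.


Sorted |x_i| descending: [10, 8, 8, 8, 7, 6, 4, 4, 3, 0]
Keep top 1: [10]
Tail entries: [8, 8, 8, 7, 6, 4, 4, 3, 0]
L1 error = sum of tail = 48.

48


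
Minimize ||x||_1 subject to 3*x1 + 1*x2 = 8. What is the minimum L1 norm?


Axis intercepts:
  x1 = 8/3, x2 = 0: L1 = 8/3
  x1 = 0, x2 = 8: L1 = 8
x* = (8/3, 0)
||x*||_1 = 8/3.

8/3


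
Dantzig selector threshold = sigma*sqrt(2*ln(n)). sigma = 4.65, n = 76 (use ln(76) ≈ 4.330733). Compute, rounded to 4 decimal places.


ln(76) ≈ 4.330733.
2*ln(n) ≈ 8.661466.
sqrt(2*ln(n)) ≈ sqrt(8.661466) ≈ 2.943037.
threshold ≈ 4.65*2.943037 = 13.68512205 ≈ 13.6851.

13.6851


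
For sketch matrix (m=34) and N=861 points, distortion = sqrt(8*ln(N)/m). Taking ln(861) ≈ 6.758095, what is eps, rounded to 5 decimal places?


ln(861) ≈ 6.758095.
8*ln(N)/m ≈ 8*6.758095/34 ≈ 1.59014.
eps = sqrt(1.59014) ≈ 1.2610075 ≈ 1.26101.

1.26101


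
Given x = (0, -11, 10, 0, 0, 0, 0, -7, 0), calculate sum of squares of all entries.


Non-zero entries: [(1, -11), (2, 10), (7, -7)]
Squares: [121, 100, 49]
||x||_2^2 = sum = 270.

270


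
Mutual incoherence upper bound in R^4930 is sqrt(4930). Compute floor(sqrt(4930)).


70^2 = 4900 <= 4930 < 5041 = 71^2, so 70 <= sqrt(4930) < 71.
floor(sqrt(4930)) = 70.

70


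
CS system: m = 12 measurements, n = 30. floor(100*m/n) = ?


100*m/n = 100*12/30 ≈ 40.0.
floor = 40.

40


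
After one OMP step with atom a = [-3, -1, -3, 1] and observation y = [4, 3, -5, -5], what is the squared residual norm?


a^T a = 20.
a^T y = -5.
coeff = -5/20 = -1/4.
||r||^2 = 295/4.

295/4


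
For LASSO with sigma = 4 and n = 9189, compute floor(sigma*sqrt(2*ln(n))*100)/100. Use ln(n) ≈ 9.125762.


ln(9189) ≈ 9.125762.
2*ln(n) ≈ 18.251524.
sqrt(2*ln(n)) ≈ sqrt(18.251524) ≈ 4.27218.
lambda ≈ 4*4.27218 = 17.08872.
floor(lambda*100)/100 = 17.08.

17.08


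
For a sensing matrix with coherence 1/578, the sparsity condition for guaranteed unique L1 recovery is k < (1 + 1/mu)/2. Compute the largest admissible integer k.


1/mu = 578.
1 + 1/mu = 579.
(1 + 1/mu)/2 = 289.5 is not an integer, so k_max = floor(289.5) = 289.

289


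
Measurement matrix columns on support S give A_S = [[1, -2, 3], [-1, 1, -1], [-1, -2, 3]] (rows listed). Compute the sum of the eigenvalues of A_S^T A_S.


Sum of eigenvalues of A_S^T A_S = trace(A_S^T A_S) = sum of squared column norms of A_S.
A_S^T A_S diagonal: [3, 9, 19].
trace = 3 + 9 + 19 = 31.

31


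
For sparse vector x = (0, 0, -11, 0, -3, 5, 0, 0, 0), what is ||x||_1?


Non-zero entries: [(2, -11), (4, -3), (5, 5)]
Absolute values: [11, 3, 5]
||x||_1 = sum = 19.

19


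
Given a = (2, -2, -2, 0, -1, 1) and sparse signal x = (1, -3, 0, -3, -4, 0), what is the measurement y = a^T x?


Non-zero terms: ['2*1', '-2*-3', '0*-3', '-1*-4']
Products: [2, 6, 0, 4]
y = sum = 12.

12


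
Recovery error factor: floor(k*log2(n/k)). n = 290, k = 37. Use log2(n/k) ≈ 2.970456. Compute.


log2(n/k) = log2(290/37) ≈ 2.970456.
k*log2(n/k) ≈ 37*2.970456 = 109.906872.
floor(109.906872) = 109.

109


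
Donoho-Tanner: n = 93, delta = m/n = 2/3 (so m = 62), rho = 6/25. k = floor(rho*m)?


m = 2/3*93 = 62.
rho = 6/25.
rho*m = 6/25*62 = 14.88.
k = floor(14.88) = 14.

14


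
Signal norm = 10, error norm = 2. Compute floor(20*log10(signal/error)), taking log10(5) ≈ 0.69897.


||x||/||e|| = 10/2 = 5.
log10(5) ≈ 0.69897.
20*log10(||x||/||e||) ≈ 20*0.69897 = 13.9794.
floor(13.9794) = 13.

13


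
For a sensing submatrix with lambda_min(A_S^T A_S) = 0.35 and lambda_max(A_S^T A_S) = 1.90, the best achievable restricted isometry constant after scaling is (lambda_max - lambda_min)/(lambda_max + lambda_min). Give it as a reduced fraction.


lambda_max - lambda_min = 1.90 - 0.35 = 1.55.
lambda_max + lambda_min = 1.90 + 0.35 = 2.25.
delta = 1.55/2.25 = 155/225 = 31/45.

31/45


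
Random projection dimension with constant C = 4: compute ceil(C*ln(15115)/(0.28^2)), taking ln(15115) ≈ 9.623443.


ln(15115) ≈ 9.623443.
eps^2 = 0.28^2 = 0.0784.
C*ln(N)/eps^2 ≈ 4*9.623443/0.0784 ≈ 490.992.
m = ceil(490.992) = 491.

491


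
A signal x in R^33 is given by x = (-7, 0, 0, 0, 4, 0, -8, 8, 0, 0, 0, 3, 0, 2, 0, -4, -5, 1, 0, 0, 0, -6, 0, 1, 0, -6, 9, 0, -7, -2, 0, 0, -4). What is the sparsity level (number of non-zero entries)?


Non-zero positions: [0, 4, 6, 7, 11, 13, 15, 16, 17, 21, 23, 25, 26, 28, 29, 32].
Sparsity = 16.

16


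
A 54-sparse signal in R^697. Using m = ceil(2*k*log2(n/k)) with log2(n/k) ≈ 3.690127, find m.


log2(n/k) = log2(697/54) ≈ 3.690127.
2*k*log2(n/k) ≈ 2*54*3.690127 = 398.533716.
m = ceil(398.533716) = 399.

399


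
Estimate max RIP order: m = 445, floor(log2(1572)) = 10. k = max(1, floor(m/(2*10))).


floor(log2(1572)) = 10.
2*10 = 20.
m/(2*floor(log2(n))) = 445/20 ≈ 22.25.
floor = 22.
k = max(1, 22) = 22.

22


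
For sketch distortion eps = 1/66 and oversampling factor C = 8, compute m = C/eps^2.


1/eps = 66.
(1/eps)^2 = 4356.
m = 8*4356 = 34848.

34848


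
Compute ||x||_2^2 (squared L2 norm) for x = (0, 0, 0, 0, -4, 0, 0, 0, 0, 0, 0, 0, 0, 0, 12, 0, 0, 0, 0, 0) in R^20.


Non-zero entries: [(4, -4), (14, 12)]
Squares: [16, 144]
||x||_2^2 = sum = 160.

160


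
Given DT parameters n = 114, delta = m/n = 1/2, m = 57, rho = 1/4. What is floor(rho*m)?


m = 1/2*114 = 57.
rho = 1/4.
rho*m = 1/4*57 = 14.25.
k = floor(14.25) = 14.

14


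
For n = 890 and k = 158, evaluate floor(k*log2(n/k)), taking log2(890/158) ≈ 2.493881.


log2(n/k) = log2(890/158) ≈ 2.493881.
k*log2(n/k) ≈ 158*2.493881 = 394.033198.
floor(394.033198) = 394.

394


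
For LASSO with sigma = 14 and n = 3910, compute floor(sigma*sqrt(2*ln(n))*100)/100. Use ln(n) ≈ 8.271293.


ln(3910) ≈ 8.271293.
2*ln(n) ≈ 16.542586.
sqrt(2*ln(n)) ≈ sqrt(16.542586) ≈ 4.067258.
lambda ≈ 14*4.067258 = 56.941612.
floor(lambda*100)/100 = 56.94.

56.94


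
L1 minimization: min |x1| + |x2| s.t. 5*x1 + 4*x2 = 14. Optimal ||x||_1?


Axis intercepts:
  x1 = 14/5, x2 = 0: L1 = 14/5
  x1 = 0, x2 = 7/2: L1 = 7/2
x* = (14/5, 0)
||x*||_1 = 14/5.

14/5


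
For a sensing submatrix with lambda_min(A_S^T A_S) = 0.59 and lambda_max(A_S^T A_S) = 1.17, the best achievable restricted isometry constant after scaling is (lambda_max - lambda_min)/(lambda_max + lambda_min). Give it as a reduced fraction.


lambda_max - lambda_min = 1.17 - 0.59 = 0.58.
lambda_max + lambda_min = 1.17 + 0.59 = 1.76.
delta = 0.58/1.76 = 58/176 = 29/88.

29/88


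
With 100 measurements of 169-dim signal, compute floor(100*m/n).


100*m/n = 100*100/169 ≈ 59.1716.
floor = 59.

59


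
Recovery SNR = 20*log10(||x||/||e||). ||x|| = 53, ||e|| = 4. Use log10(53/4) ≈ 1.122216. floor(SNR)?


||x||/||e|| = 53/4.
log10(53/4) ≈ 1.122216.
20*log10(||x||/||e||) ≈ 20*1.122216 = 22.44432.
floor(22.44432) = 22.

22


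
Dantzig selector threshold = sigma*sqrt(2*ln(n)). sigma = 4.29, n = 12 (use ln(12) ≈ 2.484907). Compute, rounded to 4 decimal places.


ln(12) ≈ 2.484907.
2*ln(n) ≈ 4.969814.
sqrt(2*ln(n)) ≈ sqrt(4.969814) ≈ 2.229308.
threshold ≈ 4.29*2.229308 = 9.56373132 ≈ 9.5637.

9.5637


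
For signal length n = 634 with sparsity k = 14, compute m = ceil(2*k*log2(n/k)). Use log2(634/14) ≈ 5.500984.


log2(n/k) = log2(634/14) ≈ 5.500984.
2*k*log2(n/k) ≈ 2*14*5.500984 = 154.027552.
m = ceil(154.027552) = 155.

155


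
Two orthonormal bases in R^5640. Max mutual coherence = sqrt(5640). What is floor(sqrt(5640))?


75^2 = 5625 <= 5640 < 5776 = 76^2, so 75 <= sqrt(5640) < 76.
floor(sqrt(5640)) = 75.

75


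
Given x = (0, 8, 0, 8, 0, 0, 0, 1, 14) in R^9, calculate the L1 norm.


Non-zero entries: [(1, 8), (3, 8), (7, 1), (8, 14)]
Absolute values: [8, 8, 1, 14]
||x||_1 = sum = 31.

31


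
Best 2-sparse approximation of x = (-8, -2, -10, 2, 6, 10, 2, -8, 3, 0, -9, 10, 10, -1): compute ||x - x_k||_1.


Sorted |x_i| descending: [10, 10, 10, 10, 9, 8, 8, 6, 3, 2, 2, 2, 1, 0]
Keep top 2: [10, 10]
Tail entries: [10, 10, 9, 8, 8, 6, 3, 2, 2, 2, 1, 0]
L1 error = sum of tail = 61.

61


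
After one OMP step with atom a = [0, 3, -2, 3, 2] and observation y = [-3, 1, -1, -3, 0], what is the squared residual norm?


a^T a = 26.
a^T y = -4.
coeff = -4/26 = -2/13.
||r||^2 = 252/13.

252/13


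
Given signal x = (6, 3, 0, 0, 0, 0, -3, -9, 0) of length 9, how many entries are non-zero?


Non-zero positions: [0, 1, 6, 7].
Sparsity = 4.

4


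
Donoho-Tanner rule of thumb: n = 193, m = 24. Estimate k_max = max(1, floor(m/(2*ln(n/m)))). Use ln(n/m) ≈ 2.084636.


n/m = 193/24.
ln(n/m) ≈ 2.084636.
2*ln(n/m) ≈ 4.169272.
m/(2*ln(n/m)) ≈ 24/4.169272 ≈ 5.7564.
floor = 5.
k_max = max(1, 5) = 5.

5


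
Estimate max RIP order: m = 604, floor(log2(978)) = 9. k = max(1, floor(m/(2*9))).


floor(log2(978)) = 9.
2*9 = 18.
m/(2*floor(log2(n))) = 604/18 ≈ 33.5556.
floor = 33.
k = max(1, 33) = 33.

33


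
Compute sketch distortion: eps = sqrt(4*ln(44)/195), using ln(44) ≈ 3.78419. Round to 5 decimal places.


ln(44) ≈ 3.78419.
4*ln(N)/m ≈ 4*3.78419/195 ≈ 0.07762441.
eps = sqrt(0.07762441) ≈ 0.2786116 ≈ 0.27861.

0.27861


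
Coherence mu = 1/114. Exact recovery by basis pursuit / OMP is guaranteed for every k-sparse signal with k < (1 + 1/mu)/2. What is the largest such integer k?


1/mu = 114.
1 + 1/mu = 115.
(1 + 1/mu)/2 = 57.5 is not an integer, so k_max = floor(57.5) = 57.

57


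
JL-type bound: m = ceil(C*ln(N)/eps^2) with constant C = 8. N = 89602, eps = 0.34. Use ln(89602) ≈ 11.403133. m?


ln(89602) ≈ 11.403133.
eps^2 = 0.34^2 = 0.1156.
C*ln(N)/eps^2 ≈ 8*11.403133/0.1156 ≈ 789.1442.
m = ceil(789.1442) = 790.

790


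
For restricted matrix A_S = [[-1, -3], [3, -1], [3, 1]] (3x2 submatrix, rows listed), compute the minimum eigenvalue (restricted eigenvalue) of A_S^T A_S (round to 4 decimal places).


A_S^T A_S = [[19, 3], [3, 11]].
trace = 30.
det = 200.
disc = trace^2 - 4*det = 900 - 4*200 = 100.
sqrt(100) = 10.
lam_min = (30 - 10)/2 = 10 = 10.0000.

10.0000


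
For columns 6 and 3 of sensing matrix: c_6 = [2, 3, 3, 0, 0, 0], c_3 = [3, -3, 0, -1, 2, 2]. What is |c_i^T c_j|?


Inner product: 2*3 + 3*-3 + 3*0 + 0*-1 + 0*2 + 0*2
Products: [6, -9, 0, 0, 0, 0]
Sum = -3.
|dot| = 3.

3


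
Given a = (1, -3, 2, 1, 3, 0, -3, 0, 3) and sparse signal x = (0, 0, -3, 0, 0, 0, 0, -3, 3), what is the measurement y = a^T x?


Non-zero terms: ['2*-3', '0*-3', '3*3']
Products: [-6, 0, 9]
y = sum = 3.

3


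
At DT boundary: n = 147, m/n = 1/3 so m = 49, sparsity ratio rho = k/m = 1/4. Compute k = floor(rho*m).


m = 1/3*147 = 49.
rho = 1/4.
rho*m = 1/4*49 = 12.25.
k = floor(12.25) = 12.

12


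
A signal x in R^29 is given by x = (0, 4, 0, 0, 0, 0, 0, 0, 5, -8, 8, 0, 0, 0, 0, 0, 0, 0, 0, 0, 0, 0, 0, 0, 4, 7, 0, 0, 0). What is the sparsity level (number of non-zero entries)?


Non-zero positions: [1, 8, 9, 10, 24, 25].
Sparsity = 6.

6


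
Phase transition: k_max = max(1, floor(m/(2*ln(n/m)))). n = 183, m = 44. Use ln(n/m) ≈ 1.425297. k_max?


n/m = 183/44.
ln(n/m) ≈ 1.425297.
2*ln(n/m) ≈ 2.850594.
m/(2*ln(n/m)) ≈ 44/2.850594 ≈ 15.4354.
floor = 15.
k_max = max(1, 15) = 15.

15


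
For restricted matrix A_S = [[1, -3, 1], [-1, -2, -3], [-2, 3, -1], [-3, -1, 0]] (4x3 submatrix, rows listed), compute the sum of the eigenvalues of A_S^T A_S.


Sum of eigenvalues of A_S^T A_S = trace(A_S^T A_S) = sum of squared column norms of A_S.
A_S^T A_S diagonal: [15, 23, 11].
trace = 15 + 23 + 11 = 49.

49


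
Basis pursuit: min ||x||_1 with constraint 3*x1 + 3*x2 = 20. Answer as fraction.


Axis intercepts:
  x1 = 20/3, x2 = 0: L1 = 20/3
  x1 = 0, x2 = 20/3: L1 = 20/3
x* = (20/3, 0)
||x*||_1 = 20/3.

20/3


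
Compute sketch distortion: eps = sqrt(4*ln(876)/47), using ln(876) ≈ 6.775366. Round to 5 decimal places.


ln(876) ≈ 6.775366.
4*ln(N)/m ≈ 4*6.775366/47 ≈ 0.57662689.
eps = sqrt(0.57662689) ≈ 0.7593595 ≈ 0.75936.

0.75936


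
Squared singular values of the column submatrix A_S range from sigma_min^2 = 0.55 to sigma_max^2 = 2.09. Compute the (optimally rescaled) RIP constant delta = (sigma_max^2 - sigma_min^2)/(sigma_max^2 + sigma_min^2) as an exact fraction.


lambda_max - lambda_min = 2.09 - 0.55 = 1.54.
lambda_max + lambda_min = 2.09 + 0.55 = 2.64.
delta = 1.54/2.64 = 154/264 = 7/12.

7/12


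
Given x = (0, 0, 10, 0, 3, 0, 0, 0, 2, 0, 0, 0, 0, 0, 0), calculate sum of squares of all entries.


Non-zero entries: [(2, 10), (4, 3), (8, 2)]
Squares: [100, 9, 4]
||x||_2^2 = sum = 113.

113


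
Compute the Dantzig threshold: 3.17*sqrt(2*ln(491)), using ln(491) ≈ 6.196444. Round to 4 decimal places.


ln(491) ≈ 6.196444.
2*ln(n) ≈ 12.392888.
sqrt(2*ln(n)) ≈ sqrt(12.392888) ≈ 3.520353.
threshold ≈ 3.17*3.520353 = 11.15951901 ≈ 11.1595.

11.1595


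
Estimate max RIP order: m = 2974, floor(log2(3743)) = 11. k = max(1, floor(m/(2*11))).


floor(log2(3743)) = 11.
2*11 = 22.
m/(2*floor(log2(n))) = 2974/22 ≈ 135.1818.
floor = 135.
k = max(1, 135) = 135.

135


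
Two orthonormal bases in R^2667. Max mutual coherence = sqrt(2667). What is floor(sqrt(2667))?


51^2 = 2601 <= 2667 < 2704 = 52^2, so 51 <= sqrt(2667) < 52.
floor(sqrt(2667)) = 51.

51


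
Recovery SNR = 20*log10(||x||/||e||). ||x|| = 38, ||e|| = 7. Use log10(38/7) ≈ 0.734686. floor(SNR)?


||x||/||e|| = 38/7.
log10(38/7) ≈ 0.734686.
20*log10(||x||/||e||) ≈ 20*0.734686 = 14.69372.
floor(14.69372) = 14.

14


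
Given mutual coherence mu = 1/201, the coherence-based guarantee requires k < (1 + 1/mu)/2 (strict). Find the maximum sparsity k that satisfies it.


1/mu = 201.
1 + 1/mu = 202.
(1 + 1/mu)/2 = 101 is an integer and the inequality is strict, so k_max = 101 - 1 = 100.

100
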